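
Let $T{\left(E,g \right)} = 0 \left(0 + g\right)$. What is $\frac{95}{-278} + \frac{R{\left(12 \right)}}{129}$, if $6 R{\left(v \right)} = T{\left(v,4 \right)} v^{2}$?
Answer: $- \frac{95}{278} \approx -0.34173$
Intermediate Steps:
$T{\left(E,g \right)} = 0$ ($T{\left(E,g \right)} = 0 g = 0$)
$R{\left(v \right)} = 0$ ($R{\left(v \right)} = \frac{0 v^{2}}{6} = \frac{1}{6} \cdot 0 = 0$)
$\frac{95}{-278} + \frac{R{\left(12 \right)}}{129} = \frac{95}{-278} + \frac{0}{129} = 95 \left(- \frac{1}{278}\right) + 0 \cdot \frac{1}{129} = - \frac{95}{278} + 0 = - \frac{95}{278}$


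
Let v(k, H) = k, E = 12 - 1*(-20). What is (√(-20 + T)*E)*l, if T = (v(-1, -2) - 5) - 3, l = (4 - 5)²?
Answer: 32*I*√29 ≈ 172.33*I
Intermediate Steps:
E = 32 (E = 12 + 20 = 32)
l = 1 (l = (-1)² = 1)
T = -9 (T = (-1 - 5) - 3 = -6 - 3 = -9)
(√(-20 + T)*E)*l = (√(-20 - 9)*32)*1 = (√(-29)*32)*1 = ((I*√29)*32)*1 = (32*I*√29)*1 = 32*I*√29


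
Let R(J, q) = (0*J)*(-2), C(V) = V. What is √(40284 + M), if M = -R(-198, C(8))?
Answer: 6*√1119 ≈ 200.71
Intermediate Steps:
R(J, q) = 0 (R(J, q) = 0*(-2) = 0)
M = 0 (M = -1*0 = 0)
√(40284 + M) = √(40284 + 0) = √40284 = 6*√1119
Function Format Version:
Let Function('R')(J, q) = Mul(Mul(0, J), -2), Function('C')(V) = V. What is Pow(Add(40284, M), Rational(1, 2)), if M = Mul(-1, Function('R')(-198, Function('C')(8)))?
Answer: Mul(6, Pow(1119, Rational(1, 2))) ≈ 200.71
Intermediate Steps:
Function('R')(J, q) = 0 (Function('R')(J, q) = Mul(0, -2) = 0)
M = 0 (M = Mul(-1, 0) = 0)
Pow(Add(40284, M), Rational(1, 2)) = Pow(Add(40284, 0), Rational(1, 2)) = Pow(40284, Rational(1, 2)) = Mul(6, Pow(1119, Rational(1, 2)))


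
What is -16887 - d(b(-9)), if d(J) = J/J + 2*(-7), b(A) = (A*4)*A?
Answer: -16874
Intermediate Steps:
b(A) = 4*A² (b(A) = (4*A)*A = 4*A²)
d(J) = -13 (d(J) = 1 - 14 = -13)
-16887 - d(b(-9)) = -16887 - 1*(-13) = -16887 + 13 = -16874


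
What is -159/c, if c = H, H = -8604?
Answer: 53/2868 ≈ 0.018480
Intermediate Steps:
c = -8604
-159/c = -159/(-8604) = -159*(-1/8604) = 53/2868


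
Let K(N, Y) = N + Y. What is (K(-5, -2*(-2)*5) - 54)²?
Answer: 1521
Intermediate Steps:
(K(-5, -2*(-2)*5) - 54)² = ((-5 - 2*(-2)*5) - 54)² = ((-5 + 4*5) - 54)² = ((-5 + 20) - 54)² = (15 - 54)² = (-39)² = 1521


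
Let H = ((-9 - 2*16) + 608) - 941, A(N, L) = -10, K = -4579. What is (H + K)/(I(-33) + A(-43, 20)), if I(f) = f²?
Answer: -381/83 ≈ -4.5904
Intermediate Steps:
H = -374 (H = ((-9 - 32) + 608) - 941 = (-41 + 608) - 941 = 567 - 941 = -374)
(H + K)/(I(-33) + A(-43, 20)) = (-374 - 4579)/((-33)² - 10) = -4953/(1089 - 10) = -4953/1079 = -4953*1/1079 = -381/83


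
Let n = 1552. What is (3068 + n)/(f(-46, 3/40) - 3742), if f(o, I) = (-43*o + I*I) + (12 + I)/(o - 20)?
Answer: -81312000/31049521 ≈ -2.6188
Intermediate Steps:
f(o, I) = I**2 - 43*o + (12 + I)/(-20 + o) (f(o, I) = (-43*o + I**2) + (12 + I)/(-20 + o) = (I**2 - 43*o) + (12 + I)/(-20 + o) = I**2 - 43*o + (12 + I)/(-20 + o))
(3068 + n)/(f(-46, 3/40) - 3742) = (3068 + 1552)/((12 + 3/40 - 43*(-46)**2 - 20*(3/40)**2 + 860*(-46) - 46*(3/40)**2)/(-20 - 46) - 3742) = 4620/((12 + 3*(1/40) - 43*2116 - 20*(3*(1/40))**2 - 39560 - 46*(3*(1/40))**2)/(-66) - 3742) = 4620/(-(12 + 3/40 - 90988 - 20*(3/40)**2 - 39560 - 46*(3/40)**2)/66 - 3742) = 4620/(-(12 + 3/40 - 90988 - 20*9/1600 - 39560 - 46*9/1600)/66 - 3742) = 4620/(-(12 + 3/40 - 90988 - 9/80 - 39560 - 207/800)/66 - 3742) = 4620/(-1/66*(-104429037/800) - 3742) = 4620/(34809679/17600 - 3742) = 4620/(-31049521/17600) = 4620*(-17600/31049521) = -81312000/31049521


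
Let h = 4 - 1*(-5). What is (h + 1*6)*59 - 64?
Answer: 821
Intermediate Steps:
h = 9 (h = 4 + 5 = 9)
(h + 1*6)*59 - 64 = (9 + 1*6)*59 - 64 = (9 + 6)*59 - 64 = 15*59 - 64 = 885 - 64 = 821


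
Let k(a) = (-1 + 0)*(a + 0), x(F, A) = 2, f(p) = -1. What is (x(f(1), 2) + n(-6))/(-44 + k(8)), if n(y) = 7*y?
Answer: 10/13 ≈ 0.76923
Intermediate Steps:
k(a) = -a
(x(f(1), 2) + n(-6))/(-44 + k(8)) = (2 + 7*(-6))/(-44 - 1*8) = (2 - 42)/(-44 - 8) = -40/(-52) = -1/52*(-40) = 10/13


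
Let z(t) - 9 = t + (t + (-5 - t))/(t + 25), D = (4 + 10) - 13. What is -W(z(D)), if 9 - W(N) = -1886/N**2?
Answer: -1860161/65025 ≈ -28.607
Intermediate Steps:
D = 1 (D = 14 - 13 = 1)
z(t) = 9 + t - 5/(25 + t) (z(t) = 9 + (t + (t + (-5 - t))/(t + 25)) = 9 + (t - 5/(25 + t)) = 9 + t - 5/(25 + t))
W(N) = 9 + 1886/N**2 (W(N) = 9 - (-1886)/(N**2) = 9 - (-1886)/N**2 = 9 + 1886/N**2)
-W(z(D)) = -(9 + 1886/((220 + 1**2 + 34*1)/(25 + 1))**2) = -(9 + 1886/((220 + 1 + 34)/26)**2) = -(9 + 1886/((1/26)*255)**2) = -(9 + 1886/(255/26)**2) = -(9 + 1886*(676/65025)) = -(9 + 1274936/65025) = -1*1860161/65025 = -1860161/65025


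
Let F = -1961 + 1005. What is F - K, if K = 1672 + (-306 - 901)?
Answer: -1421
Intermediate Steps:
F = -956
K = 465 (K = 1672 - 1207 = 465)
F - K = -956 - 1*465 = -956 - 465 = -1421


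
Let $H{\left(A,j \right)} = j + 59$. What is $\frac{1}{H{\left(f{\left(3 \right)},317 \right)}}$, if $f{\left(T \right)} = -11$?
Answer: $\frac{1}{376} \approx 0.0026596$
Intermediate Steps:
$H{\left(A,j \right)} = 59 + j$
$\frac{1}{H{\left(f{\left(3 \right)},317 \right)}} = \frac{1}{59 + 317} = \frac{1}{376}$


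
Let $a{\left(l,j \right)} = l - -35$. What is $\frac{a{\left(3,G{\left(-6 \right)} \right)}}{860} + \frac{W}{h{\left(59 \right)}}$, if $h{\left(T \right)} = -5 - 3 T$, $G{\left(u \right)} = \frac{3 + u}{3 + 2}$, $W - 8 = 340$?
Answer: $- \frac{73091}{39130} \approx -1.8679$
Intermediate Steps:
$W = 348$ ($W = 8 + 340 = 348$)
$G{\left(u \right)} = \frac{3}{5} + \frac{u}{5}$ ($G{\left(u \right)} = \frac{3 + u}{5} = \left(3 + u\right) \frac{1}{5} = \frac{3}{5} + \frac{u}{5}$)
$a{\left(l,j \right)} = 35 + l$ ($a{\left(l,j \right)} = l + 35 = 35 + l$)
$\frac{a{\left(3,G{\left(-6 \right)} \right)}}{860} + \frac{W}{h{\left(59 \right)}} = \frac{35 + 3}{860} + \frac{348}{-5 - 177} = 38 \cdot \frac{1}{860} + \frac{348}{-5 - 177} = \frac{19}{430} + \frac{348}{-182} = \frac{19}{430} + 348 \left(- \frac{1}{182}\right) = \frac{19}{430} - \frac{174}{91} = - \frac{73091}{39130}$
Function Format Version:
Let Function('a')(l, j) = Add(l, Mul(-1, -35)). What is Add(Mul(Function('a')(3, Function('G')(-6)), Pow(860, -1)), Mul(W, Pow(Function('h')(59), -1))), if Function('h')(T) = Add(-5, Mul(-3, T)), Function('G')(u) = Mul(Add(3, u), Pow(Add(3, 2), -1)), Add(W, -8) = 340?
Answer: Rational(-73091, 39130) ≈ -1.8679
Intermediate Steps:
W = 348 (W = Add(8, 340) = 348)
Function('G')(u) = Add(Rational(3, 5), Mul(Rational(1, 5), u)) (Function('G')(u) = Mul(Add(3, u), Pow(5, -1)) = Mul(Add(3, u), Rational(1, 5)) = Add(Rational(3, 5), Mul(Rational(1, 5), u)))
Function('a')(l, j) = Add(35, l) (Function('a')(l, j) = Add(l, 35) = Add(35, l))
Add(Mul(Function('a')(3, Function('G')(-6)), Pow(860, -1)), Mul(W, Pow(Function('h')(59), -1))) = Add(Mul(Add(35, 3), Pow(860, -1)), Mul(348, Pow(Add(-5, Mul(-3, 59)), -1))) = Add(Mul(38, Rational(1, 860)), Mul(348, Pow(Add(-5, -177), -1))) = Add(Rational(19, 430), Mul(348, Pow(-182, -1))) = Add(Rational(19, 430), Mul(348, Rational(-1, 182))) = Add(Rational(19, 430), Rational(-174, 91)) = Rational(-73091, 39130)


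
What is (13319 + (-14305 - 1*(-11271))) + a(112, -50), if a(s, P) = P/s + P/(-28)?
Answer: 576035/56 ≈ 10286.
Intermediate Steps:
a(s, P) = -P/28 + P/s (a(s, P) = P/s + P*(-1/28) = P/s - P/28 = -P/28 + P/s)
(13319 + (-14305 - 1*(-11271))) + a(112, -50) = (13319 + (-14305 - 1*(-11271))) + (-1/28*(-50) - 50/112) = (13319 + (-14305 + 11271)) + (25/14 - 50*1/112) = (13319 - 3034) + (25/14 - 25/56) = 10285 + 75/56 = 576035/56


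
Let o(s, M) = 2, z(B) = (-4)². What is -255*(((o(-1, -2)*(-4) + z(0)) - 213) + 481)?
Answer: -70380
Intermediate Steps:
z(B) = 16
-255*(((o(-1, -2)*(-4) + z(0)) - 213) + 481) = -255*(((2*(-4) + 16) - 213) + 481) = -255*(((-8 + 16) - 213) + 481) = -255*((8 - 213) + 481) = -255*(-205 + 481) = -255*276 = -70380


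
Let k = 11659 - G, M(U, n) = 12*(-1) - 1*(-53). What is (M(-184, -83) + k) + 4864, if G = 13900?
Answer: 2664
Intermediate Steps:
M(U, n) = 41 (M(U, n) = -12 + 53 = 41)
k = -2241 (k = 11659 - 1*13900 = 11659 - 13900 = -2241)
(M(-184, -83) + k) + 4864 = (41 - 2241) + 4864 = -2200 + 4864 = 2664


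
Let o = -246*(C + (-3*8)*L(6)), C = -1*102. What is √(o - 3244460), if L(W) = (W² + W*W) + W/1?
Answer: 2*I*√689714 ≈ 1661.0*I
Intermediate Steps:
C = -102
L(W) = W + 2*W² (L(W) = (W² + W²) + W*1 = 2*W² + W = W + 2*W²)
o = 485604 (o = -246*(-102 + (-3*8)*(6*(1 + 2*6))) = -246*(-102 - 144*(1 + 12)) = -246*(-102 - 144*13) = -246*(-102 - 24*78) = -246*(-102 - 1872) = -246*(-1974) = 485604)
√(o - 3244460) = √(485604 - 3244460) = √(-2758856) = 2*I*√689714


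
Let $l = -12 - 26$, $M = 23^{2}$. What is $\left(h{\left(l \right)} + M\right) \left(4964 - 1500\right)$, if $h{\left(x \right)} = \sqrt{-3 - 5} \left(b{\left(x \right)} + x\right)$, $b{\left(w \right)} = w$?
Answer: $1832456 - 526528 i \sqrt{2} \approx 1.8325 \cdot 10^{6} - 7.4462 \cdot 10^{5} i$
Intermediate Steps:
$M = 529$
$l = -38$ ($l = -12 - 26 = -38$)
$h{\left(x \right)} = 4 i x \sqrt{2}$ ($h{\left(x \right)} = \sqrt{-3 - 5} \left(x + x\right) = \sqrt{-8} \cdot 2 x = 2 i \sqrt{2} \cdot 2 x = 4 i x \sqrt{2}$)
$\left(h{\left(l \right)} + M\right) \left(4964 - 1500\right) = \left(4 i \left(-38\right) \sqrt{2} + 529\right) \left(4964 - 1500\right) = \left(- 152 i \sqrt{2} + 529\right) 3464 = \left(529 - 152 i \sqrt{2}\right) 3464 = 1832456 - 526528 i \sqrt{2}$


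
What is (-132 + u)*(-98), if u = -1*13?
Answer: 14210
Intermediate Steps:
u = -13
(-132 + u)*(-98) = (-132 - 13)*(-98) = -145*(-98) = 14210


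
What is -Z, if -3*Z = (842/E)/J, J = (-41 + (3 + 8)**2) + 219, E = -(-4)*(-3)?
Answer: -421/5382 ≈ -0.078224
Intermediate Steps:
E = -12 (E = -4*3 = -12)
J = 299 (J = (-41 + 11**2) + 219 = (-41 + 121) + 219 = 80 + 219 = 299)
Z = 421/5382 (Z = -842/(-12)/(3*299) = -842*(-1/12)/(3*299) = -(-421)/(18*299) = -1/3*(-421/1794) = 421/5382 ≈ 0.078224)
-Z = -1*421/5382 = -421/5382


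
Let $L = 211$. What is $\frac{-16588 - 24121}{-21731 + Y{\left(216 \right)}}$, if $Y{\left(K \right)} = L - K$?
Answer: $\frac{40709}{21736} \approx 1.8729$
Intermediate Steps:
$Y{\left(K \right)} = 211 - K$
$\frac{-16588 - 24121}{-21731 + Y{\left(216 \right)}} = \frac{-16588 - 24121}{-21731 + \left(211 - 216\right)} = - \frac{40709}{-21731 + \left(211 - 216\right)} = - \frac{40709}{-21731 - 5} = - \frac{40709}{-21736} = \left(-40709\right) \left(- \frac{1}{21736}\right) = \frac{40709}{21736}$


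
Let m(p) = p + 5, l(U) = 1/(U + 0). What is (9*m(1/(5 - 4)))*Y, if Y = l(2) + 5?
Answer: 297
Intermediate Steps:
l(U) = 1/U
m(p) = 5 + p
Y = 11/2 (Y = 1/2 + 5 = ½ + 5 = 11/2 ≈ 5.5000)
(9*m(1/(5 - 4)))*Y = (9*(5 + 1/(5 - 4)))*(11/2) = (9*(5 + 1/1))*(11/2) = (9*(5 + 1))*(11/2) = (9*6)*(11/2) = 54*(11/2) = 297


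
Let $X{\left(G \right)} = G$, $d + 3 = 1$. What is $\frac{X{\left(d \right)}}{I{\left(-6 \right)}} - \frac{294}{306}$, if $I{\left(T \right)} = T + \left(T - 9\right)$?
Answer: $- \frac{103}{119} \approx -0.86555$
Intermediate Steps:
$d = -2$ ($d = -3 + 1 = -2$)
$I{\left(T \right)} = -9 + 2 T$ ($I{\left(T \right)} = T + \left(-9 + T\right) = -9 + 2 T$)
$\frac{X{\left(d \right)}}{I{\left(-6 \right)}} - \frac{294}{306} = - \frac{2}{-9 + 2 \left(-6\right)} - \frac{294}{306} = - \frac{2}{-9 - 12} - \frac{49}{51} = - \frac{2}{-21} - \frac{49}{51} = \left(-2\right) \left(- \frac{1}{21}\right) - \frac{49}{51} = \frac{2}{21} - \frac{49}{51} = - \frac{103}{119}$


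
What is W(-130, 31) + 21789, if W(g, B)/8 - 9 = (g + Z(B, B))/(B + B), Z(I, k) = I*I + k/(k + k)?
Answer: 681017/31 ≈ 21968.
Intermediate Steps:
Z(I, k) = ½ + I² (Z(I, k) = I² + k/((2*k)) = I² + (1/(2*k))*k = I² + ½ = ½ + I²)
W(g, B) = 72 + 4*(½ + g + B²)/B (W(g, B) = 72 + 8*((g + (½ + B²))/(B + B)) = 72 + 8*((½ + g + B²)/((2*B))) = 72 + 8*((½ + g + B²)*(1/(2*B))) = 72 + 8*((½ + g + B²)/(2*B)) = 72 + 4*(½ + g + B²)/B)
W(-130, 31) + 21789 = (72 + 2/31 + 4*31 + 4*(-130)/31) + 21789 = (72 + 2*(1/31) + 124 + 4*(-130)*(1/31)) + 21789 = (72 + 2/31 + 124 - 520/31) + 21789 = 5558/31 + 21789 = 681017/31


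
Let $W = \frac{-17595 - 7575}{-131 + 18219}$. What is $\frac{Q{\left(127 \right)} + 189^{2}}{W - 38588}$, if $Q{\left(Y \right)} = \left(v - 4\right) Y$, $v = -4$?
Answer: $- \frac{313872020}{349002457} \approx -0.89934$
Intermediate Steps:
$Q{\left(Y \right)} = - 8 Y$ ($Q{\left(Y \right)} = \left(-4 - 4\right) Y = - 8 Y$)
$W = - \frac{12585}{9044}$ ($W = - \frac{25170}{18088} = \left(-25170\right) \frac{1}{18088} = - \frac{12585}{9044} \approx -1.3915$)
$\frac{Q{\left(127 \right)} + 189^{2}}{W - 38588} = \frac{\left(-8\right) 127 + 189^{2}}{- \frac{12585}{9044} - 38588} = \frac{-1016 + 35721}{- \frac{349002457}{9044}} = 34705 \left(- \frac{9044}{349002457}\right) = - \frac{313872020}{349002457}$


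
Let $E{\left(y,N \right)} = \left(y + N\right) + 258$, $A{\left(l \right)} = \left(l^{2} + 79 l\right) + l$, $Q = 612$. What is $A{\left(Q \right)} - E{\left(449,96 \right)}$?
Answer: $422701$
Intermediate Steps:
$A{\left(l \right)} = l^{2} + 80 l$
$E{\left(y,N \right)} = 258 + N + y$ ($E{\left(y,N \right)} = \left(N + y\right) + 258 = 258 + N + y$)
$A{\left(Q \right)} - E{\left(449,96 \right)} = 612 \left(80 + 612\right) - \left(258 + 96 + 449\right) = 612 \cdot 692 - 803 = 423504 - 803 = 422701$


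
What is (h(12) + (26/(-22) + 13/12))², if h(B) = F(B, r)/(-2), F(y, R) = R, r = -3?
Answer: 34225/17424 ≈ 1.9642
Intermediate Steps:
h(B) = 3/2 (h(B) = -3/(-2) = -3*(-½) = 3/2)
(h(12) + (26/(-22) + 13/12))² = (3/2 + (26/(-22) + 13/12))² = (3/2 + (26*(-1/22) + 13*(1/12)))² = (3/2 + (-13/11 + 13/12))² = (3/2 - 13/132)² = (185/132)² = 34225/17424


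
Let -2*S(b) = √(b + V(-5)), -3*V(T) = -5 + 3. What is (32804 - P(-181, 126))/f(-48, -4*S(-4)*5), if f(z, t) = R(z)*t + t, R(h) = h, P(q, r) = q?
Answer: 6597*I*√30/940 ≈ 38.44*I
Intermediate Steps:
V(T) = ⅔ (V(T) = -(-5 + 3)/3 = -⅓*(-2) = ⅔)
S(b) = -√(⅔ + b)/2 (S(b) = -√(b + ⅔)/2 = -√(⅔ + b)/2)
f(z, t) = t + t*z (f(z, t) = z*t + t = t*z + t = t + t*z)
(32804 - P(-181, 126))/f(-48, -4*S(-4)*5) = (32804 - 1*(-181))/(((-(-2)*√(6 + 9*(-4))/3*5)*(1 - 48))) = (32804 + 181)/(((-(-2)*√(6 - 36)/3*5)*(-47))) = 32985/(((-(-2)*√(-30)/3*5)*(-47))) = 32985/(((-(-2)*I*√30/3*5)*(-47))) = 32985/((((2*I*√30/3)*5)*(-47))) = 32985/(((10*I*√30/3)*(-47))) = 32985/((-470*I*√30/3)) = 32985*(I*√30/4700) = 6597*I*√30/940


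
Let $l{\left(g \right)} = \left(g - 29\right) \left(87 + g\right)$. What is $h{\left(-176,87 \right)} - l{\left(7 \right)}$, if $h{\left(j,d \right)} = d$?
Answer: $2155$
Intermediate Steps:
$l{\left(g \right)} = \left(-29 + g\right) \left(87 + g\right)$
$h{\left(-176,87 \right)} - l{\left(7 \right)} = 87 - \left(-2523 + 7^{2} + 58 \cdot 7\right) = 87 - \left(-2523 + 49 + 406\right) = 87 - -2068 = 87 + 2068 = 2155$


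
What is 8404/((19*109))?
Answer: 8404/2071 ≈ 4.0579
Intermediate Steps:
8404/((19*109)) = 8404/2071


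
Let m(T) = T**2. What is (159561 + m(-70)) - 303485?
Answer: -139024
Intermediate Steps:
(159561 + m(-70)) - 303485 = (159561 + (-70)**2) - 303485 = (159561 + 4900) - 303485 = 164461 - 303485 = -139024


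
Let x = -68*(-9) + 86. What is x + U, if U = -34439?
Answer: -33741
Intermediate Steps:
x = 698 (x = 612 + 86 = 698)
x + U = 698 - 34439 = -33741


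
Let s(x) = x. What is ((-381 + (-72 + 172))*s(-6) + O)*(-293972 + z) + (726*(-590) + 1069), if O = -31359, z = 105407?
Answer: 5594861974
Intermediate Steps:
((-381 + (-72 + 172))*s(-6) + O)*(-293972 + z) + (726*(-590) + 1069) = ((-381 + (-72 + 172))*(-6) - 31359)*(-293972 + 105407) + (726*(-590) + 1069) = ((-381 + 100)*(-6) - 31359)*(-188565) + (-428340 + 1069) = (-281*(-6) - 31359)*(-188565) - 427271 = (1686 - 31359)*(-188565) - 427271 = -29673*(-188565) - 427271 = 5595289245 - 427271 = 5594861974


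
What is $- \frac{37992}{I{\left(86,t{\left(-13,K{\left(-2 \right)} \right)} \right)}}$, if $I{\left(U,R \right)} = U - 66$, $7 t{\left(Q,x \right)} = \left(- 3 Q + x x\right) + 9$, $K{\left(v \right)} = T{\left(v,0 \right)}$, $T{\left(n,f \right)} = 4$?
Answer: $- \frac{9498}{5} \approx -1899.6$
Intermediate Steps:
$K{\left(v \right)} = 4$
$t{\left(Q,x \right)} = \frac{9}{7} - \frac{3 Q}{7} + \frac{x^{2}}{7}$ ($t{\left(Q,x \right)} = \frac{\left(- 3 Q + x x\right) + 9}{7} = \frac{\left(- 3 Q + x^{2}\right) + 9}{7} = \frac{\left(x^{2} - 3 Q\right) + 9}{7} = \frac{9 + x^{2} - 3 Q}{7} = \frac{9}{7} - \frac{3 Q}{7} + \frac{x^{2}}{7}$)
$I{\left(U,R \right)} = -66 + U$
$- \frac{37992}{I{\left(86,t{\left(-13,K{\left(-2 \right)} \right)} \right)}} = - \frac{37992}{-66 + 86} = - \frac{37992}{20} = \left(-37992\right) \frac{1}{20} = - \frac{9498}{5}$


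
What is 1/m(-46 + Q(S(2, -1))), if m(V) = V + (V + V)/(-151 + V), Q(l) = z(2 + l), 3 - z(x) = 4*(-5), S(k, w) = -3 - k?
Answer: -87/1978 ≈ -0.043984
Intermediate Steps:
z(x) = 23 (z(x) = 3 - 4*(-5) = 3 - 1*(-20) = 3 + 20 = 23)
Q(l) = 23
m(V) = V + 2*V/(-151 + V) (m(V) = V + (2*V)/(-151 + V) = V + 2*V/(-151 + V))
1/m(-46 + Q(S(2, -1))) = 1/((-46 + 23)*(-149 + (-46 + 23))/(-151 + (-46 + 23))) = 1/(-23*(-149 - 23)/(-151 - 23)) = 1/(-23*(-172)/(-174)) = 1/(-23*(-1/174)*(-172)) = 1/(-1978/87) = -87/1978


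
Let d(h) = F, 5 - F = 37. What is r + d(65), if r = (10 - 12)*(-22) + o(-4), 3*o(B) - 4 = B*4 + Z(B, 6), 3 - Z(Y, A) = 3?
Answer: 8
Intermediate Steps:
F = -32 (F = 5 - 1*37 = 5 - 37 = -32)
Z(Y, A) = 0 (Z(Y, A) = 3 - 1*3 = 3 - 3 = 0)
d(h) = -32
o(B) = 4/3 + 4*B/3 (o(B) = 4/3 + (B*4 + 0)/3 = 4/3 + (4*B + 0)/3 = 4/3 + (4*B)/3 = 4/3 + 4*B/3)
r = 40 (r = (10 - 12)*(-22) + (4/3 + (4/3)*(-4)) = -2*(-22) + (4/3 - 16/3) = 44 - 4 = 40)
r + d(65) = 40 - 32 = 8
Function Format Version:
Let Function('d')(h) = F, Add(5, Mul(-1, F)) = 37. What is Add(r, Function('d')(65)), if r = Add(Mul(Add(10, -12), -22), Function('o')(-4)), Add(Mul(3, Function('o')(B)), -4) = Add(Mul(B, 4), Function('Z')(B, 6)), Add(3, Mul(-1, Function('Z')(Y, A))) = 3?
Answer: 8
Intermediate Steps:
F = -32 (F = Add(5, Mul(-1, 37)) = Add(5, -37) = -32)
Function('Z')(Y, A) = 0 (Function('Z')(Y, A) = Add(3, Mul(-1, 3)) = Add(3, -3) = 0)
Function('d')(h) = -32
Function('o')(B) = Add(Rational(4, 3), Mul(Rational(4, 3), B)) (Function('o')(B) = Add(Rational(4, 3), Mul(Rational(1, 3), Add(Mul(B, 4), 0))) = Add(Rational(4, 3), Mul(Rational(1, 3), Add(Mul(4, B), 0))) = Add(Rational(4, 3), Mul(Rational(1, 3), Mul(4, B))) = Add(Rational(4, 3), Mul(Rational(4, 3), B)))
r = 40 (r = Add(Mul(Add(10, -12), -22), Add(Rational(4, 3), Mul(Rational(4, 3), -4))) = Add(Mul(-2, -22), Add(Rational(4, 3), Rational(-16, 3))) = Add(44, -4) = 40)
Add(r, Function('d')(65)) = Add(40, -32) = 8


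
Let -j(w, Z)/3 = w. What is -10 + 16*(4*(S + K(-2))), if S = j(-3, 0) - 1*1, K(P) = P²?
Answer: 758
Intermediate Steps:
j(w, Z) = -3*w
S = 8 (S = -3*(-3) - 1*1 = 9 - 1 = 8)
-10 + 16*(4*(S + K(-2))) = -10 + 16*(4*(8 + (-2)²)) = -10 + 16*(4*(8 + 4)) = -10 + 16*(4*12) = -10 + 16*48 = -10 + 768 = 758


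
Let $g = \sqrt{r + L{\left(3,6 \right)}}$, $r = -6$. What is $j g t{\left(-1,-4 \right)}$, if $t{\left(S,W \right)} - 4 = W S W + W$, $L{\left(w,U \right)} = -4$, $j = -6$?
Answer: $96 i \sqrt{10} \approx 303.58 i$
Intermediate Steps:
$t{\left(S,W \right)} = 4 + W + S W^{2}$ ($t{\left(S,W \right)} = 4 + \left(W S W + W\right) = 4 + \left(S W W + W\right) = 4 + \left(S W^{2} + W\right) = 4 + \left(W + S W^{2}\right) = 4 + W + S W^{2}$)
$g = i \sqrt{10}$ ($g = \sqrt{-6 - 4} = \sqrt{-10} = i \sqrt{10} \approx 3.1623 i$)
$j g t{\left(-1,-4 \right)} = - 6 i \sqrt{10} \left(4 - 4 - \left(-4\right)^{2}\right) = - 6 i \sqrt{10} \left(4 - 4 - 16\right) = - 6 i \sqrt{10} \left(-16\right) = 96 i \sqrt{10}$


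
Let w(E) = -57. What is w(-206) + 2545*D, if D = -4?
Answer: -10237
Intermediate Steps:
w(-206) + 2545*D = -57 + 2545*(-4) = -57 - 10180 = -10237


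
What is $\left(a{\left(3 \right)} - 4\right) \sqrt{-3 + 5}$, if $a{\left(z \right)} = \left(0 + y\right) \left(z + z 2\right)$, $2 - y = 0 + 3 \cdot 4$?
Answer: $- 94 \sqrt{2} \approx -132.94$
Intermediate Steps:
$y = -10$ ($y = 2 - \left(0 + 3 \cdot 4\right) = 2 - \left(0 + 12\right) = 2 - 12 = -10$)
$a{\left(z \right)} = - 30 z$ ($a{\left(z \right)} = \left(0 - 10\right) \left(z + z 2\right) = - 10 \left(z + 2 z\right) = - 10 \cdot 3 z = - 30 z$)
$\left(a{\left(3 \right)} - 4\right) \sqrt{-3 + 5} = \left(\left(-30\right) 3 - 4\right) \sqrt{-3 + 5} = \left(-90 - 4\right) \sqrt{2} = - 94 \sqrt{2}$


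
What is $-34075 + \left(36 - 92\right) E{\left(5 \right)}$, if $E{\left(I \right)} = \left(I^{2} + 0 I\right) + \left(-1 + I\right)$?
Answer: $-35699$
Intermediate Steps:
$E{\left(I \right)} = -1 + I + I^{2}$ ($E{\left(I \right)} = \left(I^{2} + 0\right) + \left(-1 + I\right) = I^{2} + \left(-1 + I\right) = -1 + I + I^{2}$)
$-34075 + \left(36 - 92\right) E{\left(5 \right)} = -34075 + \left(36 - 92\right) \left(-1 + 5 + 5^{2}\right) = -34075 - 56 \left(-1 + 5 + 25\right) = -34075 - 1624 = -35699$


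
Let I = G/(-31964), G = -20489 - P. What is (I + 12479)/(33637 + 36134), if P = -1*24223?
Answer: 15341347/85775394 ≈ 0.17885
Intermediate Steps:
P = -24223
G = 3734 (G = -20489 - 1*(-24223) = -20489 + 24223 = 3734)
I = -1867/15982 (I = 3734/(-31964) = 3734*(-1/31964) = -1867/15982 ≈ -0.11682)
(I + 12479)/(33637 + 36134) = (-1867/15982 + 12479)/(33637 + 36134) = (199437511/15982)/69771 = (199437511/15982)*(1/69771) = 15341347/85775394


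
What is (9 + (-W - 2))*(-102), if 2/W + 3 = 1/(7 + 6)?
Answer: -14892/19 ≈ -783.79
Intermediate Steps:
W = -13/19 (W = 2/(-3 + 1/(7 + 6)) = 2/(-3 + 1/13) = 2/(-38/13) = 2*(-13/38) = -13/19 ≈ -0.68421)
(9 + (-W - 2))*(-102) = (9 + (-1*(-13/19) - 2))*(-102) = (9 + (13/19 - 2))*(-102) = (9 - 25/19)*(-102) = (146/19)*(-102) = -14892/19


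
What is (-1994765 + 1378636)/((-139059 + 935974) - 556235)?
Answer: -616129/240680 ≈ -2.5600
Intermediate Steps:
(-1994765 + 1378636)/((-139059 + 935974) - 556235) = -616129/(796915 - 556235) = -616129/240680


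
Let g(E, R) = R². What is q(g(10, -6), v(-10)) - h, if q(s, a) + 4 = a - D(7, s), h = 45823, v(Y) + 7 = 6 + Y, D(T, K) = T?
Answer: -45845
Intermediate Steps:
v(Y) = -1 + Y (v(Y) = -7 + (6 + Y) = -1 + Y)
q(s, a) = -11 + a (q(s, a) = -4 + (a - 1*7) = -4 + (a - 7) = -4 + (-7 + a) = -11 + a)
q(g(10, -6), v(-10)) - h = (-11 + (-1 - 10)) - 1*45823 = (-11 - 11) - 45823 = -22 - 45823 = -45845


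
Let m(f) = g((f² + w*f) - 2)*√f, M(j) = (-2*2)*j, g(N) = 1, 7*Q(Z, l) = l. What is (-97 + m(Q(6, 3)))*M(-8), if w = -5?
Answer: -3104 + 32*√21/7 ≈ -3083.1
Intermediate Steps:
Q(Z, l) = l/7
M(j) = -4*j
m(f) = √f (m(f) = 1*√f = √f)
(-97 + m(Q(6, 3)))*M(-8) = (-97 + √((⅐)*3))*(-4*(-8)) = (-97 + √(3/7))*32 = (-97 + √21/7)*32 = -3104 + 32*√21/7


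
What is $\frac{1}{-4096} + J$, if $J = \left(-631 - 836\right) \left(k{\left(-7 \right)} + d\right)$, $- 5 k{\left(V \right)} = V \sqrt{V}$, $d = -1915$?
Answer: $\frac{11506913279}{4096} - \frac{10269 i \sqrt{7}}{5} \approx 2.8093 \cdot 10^{6} - 5433.8 i$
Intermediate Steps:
$k{\left(V \right)} = - \frac{V^{\frac{3}{2}}}{5}$ ($k{\left(V \right)} = - \frac{V \sqrt{V}}{5} = - \frac{V^{\frac{3}{2}}}{5}$)
$J = 2809305 - \frac{10269 i \sqrt{7}}{5}$ ($J = \left(-631 - 836\right) \left(- \frac{\left(-7\right)^{\frac{3}{2}}}{5} - 1915\right) = - 1467 \left(- \frac{\left(-7\right) i \sqrt{7}}{5} - 1915\right) = - 1467 \left(\frac{7 i \sqrt{7}}{5} - 1915\right) = - 1467 \left(-1915 + \frac{7 i \sqrt{7}}{5}\right) = 2809305 - \frac{10269 i \sqrt{7}}{5} \approx 2.8093 \cdot 10^{6} - 5433.8 i$)
$\frac{1}{-4096} + J = \frac{1}{-4096} + \left(2809305 - \frac{10269 i \sqrt{7}}{5}\right) = - \frac{1}{4096} + \left(2809305 - \frac{10269 i \sqrt{7}}{5}\right) = \frac{11506913279}{4096} - \frac{10269 i \sqrt{7}}{5}$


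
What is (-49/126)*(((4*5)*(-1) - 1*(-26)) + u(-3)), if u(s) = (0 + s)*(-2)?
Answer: -14/3 ≈ -4.6667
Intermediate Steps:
u(s) = -2*s (u(s) = s*(-2) = -2*s)
(-49/126)*(((4*5)*(-1) - 1*(-26)) + u(-3)) = (-49/126)*(((4*5)*(-1) - 1*(-26)) - 2*(-3)) = (-49*1/126)*((20*(-1) + 26) + 6) = -7*((-20 + 26) + 6)/18 = -7*(6 + 6)/18 = -7/18*12 = -14/3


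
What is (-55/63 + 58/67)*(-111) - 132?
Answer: -184577/1407 ≈ -131.18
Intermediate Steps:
(-55/63 + 58/67)*(-111) - 132 = -31/4221*(-111) - 132 = 1147/1407 - 132 = -184577/1407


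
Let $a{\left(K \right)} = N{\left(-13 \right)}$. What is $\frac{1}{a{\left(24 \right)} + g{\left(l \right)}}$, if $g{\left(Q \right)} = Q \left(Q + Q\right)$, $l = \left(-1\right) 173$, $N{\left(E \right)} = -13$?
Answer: $\frac{1}{59845} \approx 1.671 \cdot 10^{-5}$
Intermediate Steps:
$a{\left(K \right)} = -13$
$l = -173$
$g{\left(Q \right)} = 2 Q^{2}$ ($g{\left(Q \right)} = Q 2 Q = 2 Q^{2}$)
$\frac{1}{a{\left(24 \right)} + g{\left(l \right)}} = \frac{1}{-13 + 2 \left(-173\right)^{2}} = \frac{1}{-13 + 2 \cdot 29929} = \frac{1}{-13 + 59858} = \frac{1}{59845}$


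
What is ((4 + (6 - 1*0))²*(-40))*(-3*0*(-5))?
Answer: 0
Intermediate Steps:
((4 + (6 - 1*0))²*(-40))*(-3*0*(-5)) = ((4 + (6 + 0))²*(-40))*(0*(-5)) = ((4 + 6)²*(-40))*0 = (10²*(-40))*0 = (100*(-40))*0 = -4000*0 = 0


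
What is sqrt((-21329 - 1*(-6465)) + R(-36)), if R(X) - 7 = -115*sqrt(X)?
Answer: sqrt(-14857 - 690*I) ≈ 2.8297 - 121.92*I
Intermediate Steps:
R(X) = 7 - 115*sqrt(X)
sqrt((-21329 - 1*(-6465)) + R(-36)) = sqrt((-21329 - 1*(-6465)) + (7 - 690*I)) = sqrt((-21329 + 6465) + (7 - 690*I)) = sqrt(-14864 + (7 - 690*I)) = sqrt(-14857 - 690*I)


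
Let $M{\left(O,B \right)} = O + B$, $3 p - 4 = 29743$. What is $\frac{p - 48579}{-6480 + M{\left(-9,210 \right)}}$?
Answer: $\frac{16570}{2691} \approx 6.1576$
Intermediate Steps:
$p = \frac{29747}{3}$ ($p = \frac{4}{3} + \frac{1}{3} \cdot 29743 = \frac{4}{3} + \frac{29743}{3} = \frac{29747}{3} \approx 9915.7$)
$M{\left(O,B \right)} = B + O$
$\frac{p - 48579}{-6480 + M{\left(-9,210 \right)}} = \frac{\frac{29747}{3} - 48579}{-6480 + \left(210 - 9\right)} = - \frac{115990}{3 \left(-6480 + 201\right)} = - \frac{115990}{3 \left(-6279\right)} = \left(- \frac{115990}{3}\right) \left(- \frac{1}{6279}\right) = \frac{16570}{2691}$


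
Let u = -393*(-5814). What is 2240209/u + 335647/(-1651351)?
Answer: 13269008465/17073190962 ≈ 0.77718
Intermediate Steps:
u = 2284902
2240209/u + 335647/(-1651351) = 2240209/2284902 + 335647/(-1651351) = 2240209*(1/2284902) + 335647*(-1/1651351) = 131777/134406 - 25819/127027 = 13269008465/17073190962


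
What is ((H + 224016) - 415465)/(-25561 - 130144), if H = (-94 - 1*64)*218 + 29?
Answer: 225864/155705 ≈ 1.4506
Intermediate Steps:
H = -34415 (H = (-94 - 64)*218 + 29 = -158*218 + 29 = -34444 + 29 = -34415)
((H + 224016) - 415465)/(-25561 - 130144) = ((-34415 + 224016) - 415465)/(-25561 - 130144) = (189601 - 415465)/(-155705) = -225864*(-1/155705) = 225864/155705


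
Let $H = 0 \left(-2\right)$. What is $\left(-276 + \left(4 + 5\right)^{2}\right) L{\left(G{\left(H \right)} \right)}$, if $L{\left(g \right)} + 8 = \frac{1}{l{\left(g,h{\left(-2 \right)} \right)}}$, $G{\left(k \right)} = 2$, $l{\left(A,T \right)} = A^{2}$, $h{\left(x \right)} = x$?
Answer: $\frac{6045}{4} \approx 1511.3$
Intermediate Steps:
$H = 0$
$L{\left(g \right)} = -8 + \frac{1}{g^{2}}$
$\left(-276 + \left(4 + 5\right)^{2}\right) L{\left(G{\left(H \right)} \right)} = \left(-276 + \left(4 + 5\right)^{2}\right) \left(-8 + \frac{1}{4}\right) = \left(-276 + 9^{2}\right) \left(-8 + \frac{1}{4}\right) = \left(-276 + 81\right) \left(- \frac{31}{4}\right) = \left(-195\right) \left(- \frac{31}{4}\right) = \frac{6045}{4}$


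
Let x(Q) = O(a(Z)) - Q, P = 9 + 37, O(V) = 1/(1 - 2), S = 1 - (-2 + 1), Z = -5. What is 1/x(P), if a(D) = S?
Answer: -1/47 ≈ -0.021277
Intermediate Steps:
S = 2 (S = 1 - 1*(-1) = 1 + 1 = 2)
a(D) = 2
O(V) = -1 (O(V) = 1/(-1) = -1)
P = 46
x(Q) = -1 - Q
1/x(P) = 1/(-1 - 1*46) = 1/(-1 - 46) = 1/(-47) = -1/47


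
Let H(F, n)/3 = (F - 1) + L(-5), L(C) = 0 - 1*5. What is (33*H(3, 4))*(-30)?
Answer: 8910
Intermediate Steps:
L(C) = -5 (L(C) = 0 - 5 = -5)
H(F, n) = -18 + 3*F (H(F, n) = 3*((F - 1) - 5) = 3*((-1 + F) - 5) = 3*(-6 + F) = -18 + 3*F)
(33*H(3, 4))*(-30) = (33*(-18 + 3*3))*(-30) = (33*(-18 + 9))*(-30) = (33*(-9))*(-30) = -297*(-30) = 8910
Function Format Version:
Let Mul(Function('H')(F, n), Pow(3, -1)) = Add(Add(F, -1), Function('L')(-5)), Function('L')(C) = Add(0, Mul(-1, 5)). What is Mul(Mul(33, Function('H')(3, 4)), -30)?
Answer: 8910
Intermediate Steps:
Function('L')(C) = -5 (Function('L')(C) = Add(0, -5) = -5)
Function('H')(F, n) = Add(-18, Mul(3, F)) (Function('H')(F, n) = Mul(3, Add(Add(F, -1), -5)) = Mul(3, Add(Add(-1, F), -5)) = Mul(3, Add(-6, F)) = Add(-18, Mul(3, F)))
Mul(Mul(33, Function('H')(3, 4)), -30) = Mul(Mul(33, Add(-18, Mul(3, 3))), -30) = Mul(Mul(33, Add(-18, 9)), -30) = Mul(Mul(33, -9), -30) = Mul(-297, -30) = 8910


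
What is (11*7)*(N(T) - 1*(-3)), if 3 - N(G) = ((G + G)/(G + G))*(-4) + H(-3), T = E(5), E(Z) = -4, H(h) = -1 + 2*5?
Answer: 77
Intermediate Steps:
H(h) = 9 (H(h) = -1 + 10 = 9)
T = -4
N(G) = -2 (N(G) = 3 - (((G + G)/(G + G))*(-4) + 9) = 3 - (((2*G)/((2*G)))*(-4) + 9) = 3 - (((2*G)*(1/(2*G)))*(-4) + 9) = 3 - (1*(-4) + 9) = 3 - (-4 + 9) = 3 - 1*5 = 3 - 5 = -2)
(11*7)*(N(T) - 1*(-3)) = (11*7)*(-2 - 1*(-3)) = 77*(-2 + 3) = 77*1 = 77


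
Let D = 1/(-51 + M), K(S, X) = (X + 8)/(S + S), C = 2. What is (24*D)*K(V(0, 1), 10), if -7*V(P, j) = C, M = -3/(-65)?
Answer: 1365/92 ≈ 14.837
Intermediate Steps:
M = 3/65 (M = -3*(-1/65) = 3/65 ≈ 0.046154)
V(P, j) = -2/7 (V(P, j) = -1/7*2 = -2/7)
K(S, X) = (8 + X)/(2*S) (K(S, X) = (8 + X)/((2*S)) = (8 + X)*(1/(2*S)) = (8 + X)/(2*S))
D = -65/3312 (D = 1/(-51 + 3/65) = 1/(-3312/65) = -65/3312 ≈ -0.019626)
(24*D)*K(V(0, 1), 10) = (24*(-65/3312))*((8 + 10)/(2*(-2/7))) = -65*(-7)*18/(276*2) = -65/138*(-63/2) = 1365/92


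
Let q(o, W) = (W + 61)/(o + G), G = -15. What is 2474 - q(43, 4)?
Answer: 69207/28 ≈ 2471.7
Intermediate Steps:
q(o, W) = (61 + W)/(-15 + o) (q(o, W) = (W + 61)/(o - 15) = (61 + W)/(-15 + o))
2474 - q(43, 4) = 2474 - (61 + 4)/(-15 + 43) = 2474 - 65/28 = 69207/28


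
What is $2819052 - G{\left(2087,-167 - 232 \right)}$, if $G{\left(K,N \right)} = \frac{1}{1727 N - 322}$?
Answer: $\frac{1943440353541}{689395} \approx 2.8191 \cdot 10^{6}$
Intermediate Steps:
$G{\left(K,N \right)} = \frac{1}{-322 + 1727 N}$
$2819052 - G{\left(2087,-167 - 232 \right)} = 2819052 - \frac{1}{-322 + 1727 \left(-167 - 232\right)} = 2819052 - \frac{1}{-322 + 1727 \left(-399\right)} = 2819052 - \frac{1}{-322 - 689073} = 2819052 - \frac{1}{-689395} = 2819052 - - \frac{1}{689395} = 2819052 + \frac{1}{689395} = \frac{1943440353541}{689395}$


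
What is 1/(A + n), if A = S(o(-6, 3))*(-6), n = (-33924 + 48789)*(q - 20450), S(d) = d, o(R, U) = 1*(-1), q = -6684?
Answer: -1/403346904 ≈ -2.4793e-9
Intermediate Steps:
o(R, U) = -1
n = -403346910 (n = (-33924 + 48789)*(-6684 - 20450) = 14865*(-27134) = -403346910)
A = 6 (A = -1*(-6) = 6)
1/(A + n) = 1/(6 - 403346910) = 1/(-403346904) = -1/403346904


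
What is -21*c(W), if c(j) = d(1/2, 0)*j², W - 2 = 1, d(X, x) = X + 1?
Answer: -567/2 ≈ -283.50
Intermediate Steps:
d(X, x) = 1 + X
W = 3 (W = 2 + 1 = 3)
c(j) = 3*j²/2 (c(j) = (1 + 1/2)*j² = (1 + ½)*j² = 3*j²/2)
-21*c(W) = -63*3²/2 = -63*9/2 = -21*27/2 = -567/2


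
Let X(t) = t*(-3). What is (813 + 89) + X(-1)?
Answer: 905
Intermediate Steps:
X(t) = -3*t
(813 + 89) + X(-1) = (813 + 89) - 3*(-1) = 902 + 3 = 905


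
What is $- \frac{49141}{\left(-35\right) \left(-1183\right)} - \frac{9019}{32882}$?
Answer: $- \frac{1989286057}{1361479210} \approx -1.4611$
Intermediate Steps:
$- \frac{49141}{\left(-35\right) \left(-1183\right)} - \frac{9019}{32882} = - \frac{49141}{41405} - \frac{9019}{32882} = - \frac{1989286057}{1361479210}$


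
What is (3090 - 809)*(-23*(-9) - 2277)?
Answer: -4721670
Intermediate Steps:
(3090 - 809)*(-23*(-9) - 2277) = 2281*(207 - 2277) = 2281*(-2070) = -4721670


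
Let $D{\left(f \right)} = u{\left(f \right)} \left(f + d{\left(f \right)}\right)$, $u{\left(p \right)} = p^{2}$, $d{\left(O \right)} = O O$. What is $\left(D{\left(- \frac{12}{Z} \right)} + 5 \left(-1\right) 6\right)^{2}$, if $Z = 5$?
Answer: $\frac{44275716}{390625} \approx 113.35$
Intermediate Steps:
$d{\left(O \right)} = O^{2}$
$D{\left(f \right)} = f^{2} \left(f + f^{2}\right)$
$\left(D{\left(- \frac{12}{Z} \right)} + 5 \left(-1\right) 6\right)^{2} = \left(\left(- \frac{12}{5}\right)^{3} \left(1 - \frac{12}{5}\right) + 5 \left(-1\right) 6\right)^{2} = \left(\left(\left(-12\right) \frac{1}{5}\right)^{3} \left(1 - \frac{12}{5}\right) - 30\right)^{2} = \left(\left(- \frac{12}{5}\right)^{3} \left(1 - \frac{12}{5}\right) - 30\right)^{2} = \left(\left(- \frac{1728}{125}\right) \left(- \frac{7}{5}\right) - 30\right)^{2} = \left(\frac{12096}{625} - 30\right)^{2} = \left(- \frac{6654}{625}\right)^{2} = \frac{44275716}{390625}$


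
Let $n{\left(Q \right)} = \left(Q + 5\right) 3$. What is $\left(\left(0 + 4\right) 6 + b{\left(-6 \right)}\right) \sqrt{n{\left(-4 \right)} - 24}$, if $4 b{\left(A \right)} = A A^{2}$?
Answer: $- 30 i \sqrt{21} \approx - 137.48 i$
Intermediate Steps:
$n{\left(Q \right)} = 15 + 3 Q$ ($n{\left(Q \right)} = \left(5 + Q\right) 3 = 15 + 3 Q$)
$b{\left(A \right)} = \frac{A^{3}}{4}$ ($b{\left(A \right)} = \frac{A A^{2}}{4} = \frac{A^{3}}{4}$)
$\left(\left(0 + 4\right) 6 + b{\left(-6 \right)}\right) \sqrt{n{\left(-4 \right)} - 24} = \left(\left(0 + 4\right) 6 + \frac{\left(-6\right)^{3}}{4}\right) \sqrt{\left(15 + 3 \left(-4\right)\right) - 24} = \left(4 \cdot 6 + \frac{1}{4} \left(-216\right)\right) \sqrt{\left(15 - 12\right) - 24} = \left(24 - 54\right) \sqrt{3 - 24} = - 30 \sqrt{-21} = - 30 i \sqrt{21}$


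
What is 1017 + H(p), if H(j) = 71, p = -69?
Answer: 1088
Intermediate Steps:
1017 + H(p) = 1017 + 71 = 1088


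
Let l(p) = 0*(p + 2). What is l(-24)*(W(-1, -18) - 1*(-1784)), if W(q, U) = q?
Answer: 0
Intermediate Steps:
l(p) = 0 (l(p) = 0*(2 + p) = 0)
l(-24)*(W(-1, -18) - 1*(-1784)) = 0*(-1 - 1*(-1784)) = 0*(-1 + 1784) = 0*1783 = 0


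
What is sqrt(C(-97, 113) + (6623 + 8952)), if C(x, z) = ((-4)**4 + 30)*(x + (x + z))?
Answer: I*sqrt(7591) ≈ 87.126*I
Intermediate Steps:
C(x, z) = 286*z + 572*x (C(x, z) = (256 + 30)*(z + 2*x) = 286*(z + 2*x) = 286*z + 572*x)
sqrt(C(-97, 113) + (6623 + 8952)) = sqrt((286*113 + 572*(-97)) + (6623 + 8952)) = sqrt((32318 - 55484) + 15575) = sqrt(-23166 + 15575) = sqrt(-7591) = I*sqrt(7591)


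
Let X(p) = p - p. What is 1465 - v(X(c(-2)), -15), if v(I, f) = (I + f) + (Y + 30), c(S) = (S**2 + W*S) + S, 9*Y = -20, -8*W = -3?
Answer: 13070/9 ≈ 1452.2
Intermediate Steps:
W = 3/8 (W = -1/8*(-3) = 3/8 ≈ 0.37500)
Y = -20/9 (Y = (1/9)*(-20) = -20/9 ≈ -2.2222)
c(S) = S**2 + 11*S/8 (c(S) = (S**2 + 3*S/8) + S = S**2 + 11*S/8)
X(p) = 0
v(I, f) = 250/9 + I + f (v(I, f) = (I + f) + (-20/9 + 30) = (I + f) + 250/9 = 250/9 + I + f)
1465 - v(X(c(-2)), -15) = 1465 - (250/9 + 0 - 15) = 1465 - 1*115/9 = 1465 - 115/9 = 13070/9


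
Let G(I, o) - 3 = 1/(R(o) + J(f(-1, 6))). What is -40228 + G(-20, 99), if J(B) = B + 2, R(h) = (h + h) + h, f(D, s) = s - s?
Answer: -12027274/299 ≈ -40225.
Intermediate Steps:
f(D, s) = 0
R(h) = 3*h (R(h) = 2*h + h = 3*h)
J(B) = 2 + B
G(I, o) = 3 + 1/(2 + 3*o) (G(I, o) = 3 + 1/(3*o + (2 + 0)) = 3 + 1/(3*o + 2) = 3 + 1/(2 + 3*o))
-40228 + G(-20, 99) = -40228 + (7 + 9*99)/(2 + 3*99) = -40228 + (7 + 891)/(2 + 297) = -40228 + 898/299 = -12027274/299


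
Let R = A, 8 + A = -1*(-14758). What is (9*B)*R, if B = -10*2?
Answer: -2655000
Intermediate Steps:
B = -20
A = 14750 (A = -8 - 1*(-14758) = -8 + 14758 = 14750)
R = 14750
(9*B)*R = (9*(-20))*14750 = -180*14750 = -2655000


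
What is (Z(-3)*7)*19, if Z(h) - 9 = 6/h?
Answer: 931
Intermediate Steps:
Z(h) = 9 + 6/h
(Z(-3)*7)*19 = ((9 + 6/(-3))*7)*19 = ((9 + 6*(-⅓))*7)*19 = ((9 - 2)*7)*19 = (7*7)*19 = 49*19 = 931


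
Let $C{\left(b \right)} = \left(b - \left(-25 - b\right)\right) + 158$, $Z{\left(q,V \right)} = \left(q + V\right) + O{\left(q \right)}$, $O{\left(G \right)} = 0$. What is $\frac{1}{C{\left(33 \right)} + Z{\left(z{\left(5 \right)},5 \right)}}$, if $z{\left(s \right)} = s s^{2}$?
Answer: $\frac{1}{379} \approx 0.0026385$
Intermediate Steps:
$z{\left(s \right)} = s^{3}$
$Z{\left(q,V \right)} = V + q$ ($Z{\left(q,V \right)} = \left(q + V\right) + 0 = \left(V + q\right) + 0 = V + q$)
$C{\left(b \right)} = 183 + 2 b$ ($C{\left(b \right)} = \left(b + \left(25 + b\right)\right) + 158 = \left(25 + 2 b\right) + 158 = 183 + 2 b$)
$\frac{1}{C{\left(33 \right)} + Z{\left(z{\left(5 \right)},5 \right)}} = \frac{1}{\left(183 + 2 \cdot 33\right) + \left(5 + 5^{3}\right)} = \frac{1}{\left(183 + 66\right) + \left(5 + 125\right)} = \frac{1}{249 + 130} = \frac{1}{379}$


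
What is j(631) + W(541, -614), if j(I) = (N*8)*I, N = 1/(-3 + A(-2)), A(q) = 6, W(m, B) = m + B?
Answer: 4829/3 ≈ 1609.7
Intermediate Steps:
W(m, B) = B + m
N = 1/3 (N = 1/(-3 + 6) = 1/3 ≈ 0.33333)
j(I) = 8*I/3 (j(I) = ((1/3)*8)*I = 8*I/3)
j(631) + W(541, -614) = (8/3)*631 + (-614 + 541) = 5048/3 - 73 = 4829/3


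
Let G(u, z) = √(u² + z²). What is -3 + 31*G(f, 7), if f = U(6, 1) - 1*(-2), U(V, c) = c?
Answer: -3 + 31*√58 ≈ 233.09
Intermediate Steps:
f = 3 (f = 1 - 1*(-2) = 1 + 2 = 3)
-3 + 31*G(f, 7) = -3 + 31*√(3² + 7²) = -3 + 31*√(9 + 49) = -3 + 31*√58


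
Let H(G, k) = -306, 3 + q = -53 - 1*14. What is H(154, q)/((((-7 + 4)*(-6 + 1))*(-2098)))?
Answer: 51/5245 ≈ 0.0097235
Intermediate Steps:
q = -70 (q = -3 + (-53 - 1*14) = -3 + (-53 - 14) = -3 - 67 = -70)
H(154, q)/((((-7 + 4)*(-6 + 1))*(-2098))) = -306*(-1/(2098*(-7 + 4)*(-6 + 1))) = -306/(-3*(-5)*(-2098)) = -306/(15*(-2098)) = -306/(-31470) = -306*(-1/31470) = 51/5245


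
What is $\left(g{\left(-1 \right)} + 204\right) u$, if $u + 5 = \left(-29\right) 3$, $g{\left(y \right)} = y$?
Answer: $-18676$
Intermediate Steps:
$u = -92$ ($u = -5 - 87 = -92$)
$\left(g{\left(-1 \right)} + 204\right) u = \left(-1 + 204\right) \left(-92\right) = 203 \left(-92\right) = -18676$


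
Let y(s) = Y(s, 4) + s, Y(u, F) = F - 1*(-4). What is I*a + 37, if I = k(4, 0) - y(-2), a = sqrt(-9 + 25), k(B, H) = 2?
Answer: 21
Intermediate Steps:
Y(u, F) = 4 + F (Y(u, F) = F + 4 = 4 + F)
a = 4 (a = sqrt(16) = 4)
y(s) = 8 + s (y(s) = (4 + 4) + s = 8 + s)
I = -4 (I = 2 - (8 - 2) = 2 - 1*6 = 2 - 6 = -4)
I*a + 37 = -4*4 + 37 = -16 + 37 = 21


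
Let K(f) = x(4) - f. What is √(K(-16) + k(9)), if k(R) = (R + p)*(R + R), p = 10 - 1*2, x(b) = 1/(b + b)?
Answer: √5154/4 ≈ 17.948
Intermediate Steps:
x(b) = 1/(2*b)
p = 8 (p = 10 - 2 = 8)
k(R) = 2*R*(8 + R) (k(R) = (R + 8)*(R + R) = (8 + R)*(2*R) = 2*R*(8 + R))
K(f) = ⅛ - f (K(f) = (½)/4 - f = (½)*(¼) - f = ⅛ - f)
√(K(-16) + k(9)) = √((⅛ - 1*(-16)) + 2*9*(8 + 9)) = √((⅛ + 16) + 2*9*17) = √(129/8 + 306) = √(2577/8) = √5154/4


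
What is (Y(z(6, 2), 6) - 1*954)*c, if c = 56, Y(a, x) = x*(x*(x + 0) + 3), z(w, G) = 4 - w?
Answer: -40320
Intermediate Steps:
Y(a, x) = x*(3 + x²) (Y(a, x) = x*(x*x + 3) = x*(x² + 3) = x*(3 + x²))
(Y(z(6, 2), 6) - 1*954)*c = (6*(3 + 6²) - 1*954)*56 = (6*(3 + 36) - 954)*56 = (6*39 - 954)*56 = (234 - 954)*56 = -720*56 = -40320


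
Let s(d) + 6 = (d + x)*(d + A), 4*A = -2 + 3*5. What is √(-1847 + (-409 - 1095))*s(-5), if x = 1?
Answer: I*√3351 ≈ 57.888*I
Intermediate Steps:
A = 13/4 (A = (-2 + 3*5)/4 = (-2 + 15)/4 = (¼)*13 = 13/4 ≈ 3.2500)
s(d) = -6 + (1 + d)*(13/4 + d) (s(d) = -6 + (d + 1)*(d + 13/4) = -6 + (1 + d)*(13/4 + d))
√(-1847 + (-409 - 1095))*s(-5) = √(-1847 + (-409 - 1095))*(-11/4 + (-5)² + (17/4)*(-5)) = √(-1847 - 1504)*(-11/4 + 25 - 85/4) = √(-3351)*1 = (I*√3351)*1 = I*√3351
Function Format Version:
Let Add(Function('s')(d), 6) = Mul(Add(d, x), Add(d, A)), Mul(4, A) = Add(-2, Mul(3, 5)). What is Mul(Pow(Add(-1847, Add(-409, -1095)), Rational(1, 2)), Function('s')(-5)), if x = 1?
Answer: Mul(I, Pow(3351, Rational(1, 2))) ≈ Mul(57.888, I)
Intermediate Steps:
A = Rational(13, 4) (A = Mul(Rational(1, 4), Add(-2, Mul(3, 5))) = Mul(Rational(1, 4), Add(-2, 15)) = Mul(Rational(1, 4), 13) = Rational(13, 4) ≈ 3.2500)
Function('s')(d) = Add(-6, Mul(Add(1, d), Add(Rational(13, 4), d))) (Function('s')(d) = Add(-6, Mul(Add(d, 1), Add(d, Rational(13, 4)))) = Add(-6, Mul(Add(1, d), Add(Rational(13, 4), d))))
Mul(Pow(Add(-1847, Add(-409, -1095)), Rational(1, 2)), Function('s')(-5)) = Mul(Pow(Add(-1847, Add(-409, -1095)), Rational(1, 2)), Add(Rational(-11, 4), Pow(-5, 2), Mul(Rational(17, 4), -5))) = Mul(Pow(Add(-1847, -1504), Rational(1, 2)), Add(Rational(-11, 4), 25, Rational(-85, 4))) = Mul(Pow(-3351, Rational(1, 2)), 1) = Mul(Mul(I, Pow(3351, Rational(1, 2))), 1) = Mul(I, Pow(3351, Rational(1, 2)))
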